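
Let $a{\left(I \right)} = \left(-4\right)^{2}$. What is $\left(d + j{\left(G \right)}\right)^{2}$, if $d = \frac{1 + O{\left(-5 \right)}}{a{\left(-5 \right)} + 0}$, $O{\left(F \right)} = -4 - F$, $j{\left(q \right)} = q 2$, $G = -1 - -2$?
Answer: $\frac{289}{64} \approx 4.5156$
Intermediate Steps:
$G = 1$ ($G = -1 + 2 = 1$)
$j{\left(q \right)} = 2 q$
$a{\left(I \right)} = 16$
$d = \frac{1}{8}$ ($d = \frac{1 - -1}{16 + 0} = \frac{1 + \left(-4 + 5\right)}{16} = \left(1 + 1\right) \frac{1}{16} = 2 \cdot \frac{1}{16} = \frac{1}{8} \approx 0.125$)
$\left(d + j{\left(G \right)}\right)^{2} = \left(\frac{1}{8} + 2 \cdot 1\right)^{2} = \left(\frac{1}{8} + 2\right)^{2} = \left(\frac{17}{8}\right)^{2} = \frac{289}{64}$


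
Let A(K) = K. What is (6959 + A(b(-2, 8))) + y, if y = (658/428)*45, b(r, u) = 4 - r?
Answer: 1505315/214 ≈ 7034.2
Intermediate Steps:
y = 14805/214 (y = (658*(1/428))*45 = (329/214)*45 = 14805/214 ≈ 69.182)
(6959 + A(b(-2, 8))) + y = (6959 + (4 - 1*(-2))) + 14805/214 = (6959 + (4 + 2)) + 14805/214 = (6959 + 6) + 14805/214 = 6965 + 14805/214 = 1505315/214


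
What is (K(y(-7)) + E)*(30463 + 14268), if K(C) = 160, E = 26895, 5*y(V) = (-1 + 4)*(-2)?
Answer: 1210197205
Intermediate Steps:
y(V) = -6/5 (y(V) = ((-1 + 4)*(-2))/5 = (3*(-2))/5 = (1/5)*(-6) = -6/5)
(K(y(-7)) + E)*(30463 + 14268) = (160 + 26895)*(30463 + 14268) = 27055*44731 = 1210197205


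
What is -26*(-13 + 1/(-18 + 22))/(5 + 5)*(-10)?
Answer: -663/2 ≈ -331.50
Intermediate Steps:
-26*(-13 + 1/(-18 + 22))/(5 + 5)*(-10) = -26*(-13 + 1/4)/10*(-10) = -26*(-13 + ¼)/10*(-10) = -(-663)/(2*10)*(-10) = -26*(-51/40)*(-10) = (663/20)*(-10) = -663/2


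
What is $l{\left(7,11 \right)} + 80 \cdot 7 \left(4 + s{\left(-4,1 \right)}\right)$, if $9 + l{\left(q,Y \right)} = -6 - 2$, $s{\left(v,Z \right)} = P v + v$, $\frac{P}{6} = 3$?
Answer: $-40337$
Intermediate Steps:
$P = 18$ ($P = 6 \cdot 3 = 18$)
$s{\left(v,Z \right)} = 19 v$ ($s{\left(v,Z \right)} = 18 v + v = 19 v$)
$l{\left(q,Y \right)} = -17$ ($l{\left(q,Y \right)} = -9 - 8 = -17$)
$l{\left(7,11 \right)} + 80 \cdot 7 \left(4 + s{\left(-4,1 \right)}\right) = -17 + 80 \cdot 7 \left(4 + 19 \left(-4\right)\right) = -17 + 80 \cdot 7 \left(4 - 76\right) = -17 + 80 \cdot 7 \left(-72\right) = -17 + 80 \left(-504\right) = -17 - 40320 = -40337$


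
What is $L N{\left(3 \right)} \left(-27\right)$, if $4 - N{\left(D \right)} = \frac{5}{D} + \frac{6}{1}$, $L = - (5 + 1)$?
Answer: $-594$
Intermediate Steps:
$L = -6$ ($L = \left(-1\right) 6 = -6$)
$N{\left(D \right)} = -2 - \frac{5}{D}$ ($N{\left(D \right)} = 4 - \left(\frac{5}{D} + \frac{6}{1}\right) = 4 - \left(\frac{5}{D} + 6 \cdot 1\right) = 4 - \left(\frac{5}{D} + 6\right) = 4 - \left(6 + \frac{5}{D}\right) = -2 - \frac{5}{D}$)
$L N{\left(3 \right)} \left(-27\right) = - 6 \left(-2 - \frac{5}{3}\right) \left(-27\right) = \left(-6\right) \left(- \frac{11}{3}\right) \left(-27\right) = 22 \left(-27\right) = -594$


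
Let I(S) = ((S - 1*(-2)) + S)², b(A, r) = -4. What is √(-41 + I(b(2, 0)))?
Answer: I*√5 ≈ 2.2361*I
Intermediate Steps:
I(S) = (2 + 2*S)² (I(S) = ((S + 2) + S)² = ((2 + S) + S)² = (2 + 2*S)²)
√(-41 + I(b(2, 0))) = √(-41 + 4*(1 - 4)²) = √(-41 + 4*(-3)²) = √(-41 + 4*9) = √(-41 + 36) = √(-5) = I*√5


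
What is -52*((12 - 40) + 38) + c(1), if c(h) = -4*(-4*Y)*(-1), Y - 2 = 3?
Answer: -600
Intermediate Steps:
Y = 5 (Y = 2 + 3 = 5)
c(h) = -80 (c(h) = -4*(-4*5)*(-1) = -(-80)*(-1) = -4*20 = -80)
-52*((12 - 40) + 38) + c(1) = -52*((12 - 40) + 38) - 80 = -52*(-28 + 38) - 80 = -52*10 - 80 = -520 - 80 = -600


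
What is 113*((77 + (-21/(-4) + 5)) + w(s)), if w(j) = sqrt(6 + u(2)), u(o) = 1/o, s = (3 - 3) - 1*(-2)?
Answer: 39437/4 + 113*sqrt(26)/2 ≈ 10147.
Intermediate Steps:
s = 2 (s = 0 + 2 = 2)
u(o) = 1/o
w(j) = sqrt(26)/2 (w(j) = sqrt(6 + 1/2) = sqrt(13/2) = sqrt(26)/2)
113*((77 + (-21/(-4) + 5)) + w(s)) = 113*((77 + (-21/(-4) + 5)) + sqrt(26)/2) = 113*((77 + (-21*(-1/4) + 5)) + sqrt(26)/2) = 113*((77 + (21/4 + 5)) + sqrt(26)/2) = 113*((77 + 41/4) + sqrt(26)/2) = 113*(349/4 + sqrt(26)/2) = 39437/4 + 113*sqrt(26)/2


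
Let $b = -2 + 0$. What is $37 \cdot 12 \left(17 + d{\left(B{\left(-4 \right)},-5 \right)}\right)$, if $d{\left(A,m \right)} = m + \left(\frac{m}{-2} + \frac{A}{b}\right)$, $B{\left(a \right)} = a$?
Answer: $7326$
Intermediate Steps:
$b = -2$
$d{\left(A,m \right)} = \frac{m}{2} - \frac{A}{2}$ ($d{\left(A,m \right)} = m + \left(\frac{m}{-2} + \frac{A}{-2}\right) = m + \left(m \left(- \frac{1}{2}\right) + A \left(- \frac{1}{2}\right)\right) = m - \left(\frac{A}{2} + \frac{m}{2}\right) = \frac{m}{2} - \frac{A}{2}$)
$37 \cdot 12 \left(17 + d{\left(B{\left(-4 \right)},-5 \right)}\right) = 37 \cdot 12 \left(17 + \left(\frac{1}{2} \left(-5\right) - -2\right)\right) = 444 \left(17 + \left(- \frac{5}{2} + 2\right)\right) = 444 \left(17 - \frac{1}{2}\right) = 444 \cdot \frac{33}{2} = 7326$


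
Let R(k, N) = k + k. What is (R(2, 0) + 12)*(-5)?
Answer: -80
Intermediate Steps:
R(k, N) = 2*k
(R(2, 0) + 12)*(-5) = (2*2 + 12)*(-5) = (4 + 12)*(-5) = 16*(-5) = -80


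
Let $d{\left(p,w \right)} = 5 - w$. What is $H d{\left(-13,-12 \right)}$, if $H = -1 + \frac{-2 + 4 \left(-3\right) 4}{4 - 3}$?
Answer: $-867$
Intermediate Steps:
$H = -51$ ($H = -1 + \frac{-2 - 48}{1} = -1 + \left(-2 - 48\right) 1 = -1 - 50 = -51$)
$H d{\left(-13,-12 \right)} = - 51 \left(5 - -12\right) = - 51 \left(5 + 12\right) = \left(-51\right) 17 = -867$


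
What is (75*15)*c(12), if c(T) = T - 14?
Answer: -2250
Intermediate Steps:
c(T) = -14 + T
(75*15)*c(12) = (75*15)*(-14 + 12) = 1125*(-2) = -2250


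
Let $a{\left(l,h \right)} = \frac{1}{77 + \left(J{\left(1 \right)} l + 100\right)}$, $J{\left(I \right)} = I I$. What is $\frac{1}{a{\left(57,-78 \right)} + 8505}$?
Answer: $\frac{234}{1990171} \approx 0.00011758$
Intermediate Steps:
$J{\left(I \right)} = I^{2}$
$a{\left(l,h \right)} = \frac{1}{177 + l}$ ($a{\left(l,h \right)} = \frac{1}{77 + \left(1^{2} l + 100\right)} = \frac{1}{77 + \left(1 l + 100\right)} = \frac{1}{77 + \left(l + 100\right)} = \frac{1}{77 + \left(100 + l\right)} = \frac{1}{177 + l}$)
$\frac{1}{a{\left(57,-78 \right)} + 8505} = \frac{1}{\frac{1}{177 + 57} + 8505} = \frac{1}{\frac{1}{234} + 8505} = \frac{1}{\frac{1990171}{234}} = \frac{234}{1990171}$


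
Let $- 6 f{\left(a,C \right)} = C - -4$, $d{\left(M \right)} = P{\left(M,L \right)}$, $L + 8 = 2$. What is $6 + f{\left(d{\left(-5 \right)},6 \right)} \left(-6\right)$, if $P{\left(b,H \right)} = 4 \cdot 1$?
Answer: $16$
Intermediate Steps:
$L = -6$ ($L = -8 + 2 = -6$)
$P{\left(b,H \right)} = 4$
$d{\left(M \right)} = 4$
$f{\left(a,C \right)} = - \frac{2}{3} - \frac{C}{6}$ ($f{\left(a,C \right)} = - \frac{C - -4}{6} = - \frac{C + 4}{6} = - \frac{4 + C}{6} = - \frac{2}{3} - \frac{C}{6}$)
$6 + f{\left(d{\left(-5 \right)},6 \right)} \left(-6\right) = 6 + \left(- \frac{2}{3} - 1\right) \left(-6\right) = 6 - -10 = 6 + 10 = 16$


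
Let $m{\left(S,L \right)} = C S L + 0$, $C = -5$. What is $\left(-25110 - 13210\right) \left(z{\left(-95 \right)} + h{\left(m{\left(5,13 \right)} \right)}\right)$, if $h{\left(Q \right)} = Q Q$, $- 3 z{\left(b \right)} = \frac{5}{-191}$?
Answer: $- \frac{2319246341600}{573} \approx -4.0475 \cdot 10^{9}$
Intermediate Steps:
$z{\left(b \right)} = \frac{5}{573}$ ($z{\left(b \right)} = - \frac{5 \frac{1}{-191}}{3} = - \frac{5 \left(- \frac{1}{191}\right)}{3} = \left(- \frac{1}{3}\right) \left(- \frac{5}{191}\right) = \frac{5}{573}$)
$m{\left(S,L \right)} = - 5 L S$ ($m{\left(S,L \right)} = - 5 S L + 0 = - 5 L S + 0 = - 5 L S$)
$h{\left(Q \right)} = Q^{2}$
$\left(-25110 - 13210\right) \left(z{\left(-95 \right)} + h{\left(m{\left(5,13 \right)} \right)}\right) = \left(-25110 - 13210\right) \left(\frac{5}{573} + \left(\left(-5\right) 13 \cdot 5\right)^{2}\right) = - 38320 \left(\frac{5}{573} + \left(-325\right)^{2}\right) = - 38320 \left(\frac{5}{573} + 105625\right) = \left(-38320\right) \frac{60523130}{573} = - \frac{2319246341600}{573}$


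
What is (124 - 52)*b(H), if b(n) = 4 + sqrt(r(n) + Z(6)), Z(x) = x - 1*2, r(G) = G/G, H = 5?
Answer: 288 + 72*sqrt(5) ≈ 449.00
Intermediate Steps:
r(G) = 1
Z(x) = -2 + x (Z(x) = x - 2 = -2 + x)
b(n) = 4 + sqrt(5) (b(n) = 4 + sqrt(1 + (-2 + 6)) = 4 + sqrt(1 + 4) = 4 + sqrt(5))
(124 - 52)*b(H) = (124 - 52)*(4 + sqrt(5)) = 72*(4 + sqrt(5)) = 288 + 72*sqrt(5)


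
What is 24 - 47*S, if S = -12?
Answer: 588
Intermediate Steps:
24 - 47*S = 24 - 47*(-12) = 24 + 564 = 588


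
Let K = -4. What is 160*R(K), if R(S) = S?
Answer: -640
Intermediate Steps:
160*R(K) = 160*(-4) = -640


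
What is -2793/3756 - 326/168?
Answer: -35285/13146 ≈ -2.6841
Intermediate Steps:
-2793/3756 - 326/168 = -2793*1/3756 - 326*1/168 = -931/1252 - 163/84 = -35285/13146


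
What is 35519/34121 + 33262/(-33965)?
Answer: 71470133/1158919765 ≈ 0.061670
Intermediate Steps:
35519/34121 + 33262/(-33965) = 35519*(1/34121) + 33262*(-1/33965) = 35519/34121 - 33262/33965 = 71470133/1158919765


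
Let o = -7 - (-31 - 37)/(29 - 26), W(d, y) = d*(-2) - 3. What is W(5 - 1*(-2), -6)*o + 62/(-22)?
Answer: -8882/33 ≈ -269.15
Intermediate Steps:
W(d, y) = -3 - 2*d (W(d, y) = -2*d - 3 = -3 - 2*d)
o = 47/3 (o = -7 - (-68)/3 = -7 - 1*(-68/3) = -7 + 68/3 = 47/3 ≈ 15.667)
W(5 - 1*(-2), -6)*o + 62/(-22) = (-3 - 2*(5 - 1*(-2)))*(47/3) + 62/(-22) = (-3 - 2*(5 + 2))*(47/3) + 62*(-1/22) = (-3 - 2*7)*(47/3) - 31/11 = (-3 - 14)*(47/3) - 31/11 = -17*47/3 - 31/11 = -799/3 - 31/11 = -8882/33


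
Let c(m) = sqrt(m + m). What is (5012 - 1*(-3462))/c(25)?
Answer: 4237*sqrt(2)/5 ≈ 1198.4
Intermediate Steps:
c(m) = sqrt(2)*sqrt(m) (c(m) = sqrt(2*m) = sqrt(2)*sqrt(m))
(5012 - 1*(-3462))/c(25) = (5012 - 1*(-3462))/((sqrt(2)*sqrt(25))) = (5012 + 3462)/((sqrt(2)*5)) = 8474/((5*sqrt(2))) = 8474*(sqrt(2)/10) = 4237*sqrt(2)/5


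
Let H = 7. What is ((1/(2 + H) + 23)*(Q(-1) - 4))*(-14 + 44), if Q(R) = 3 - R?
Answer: 0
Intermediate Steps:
((1/(2 + H) + 23)*(Q(-1) - 4))*(-14 + 44) = ((1/(2 + 7) + 23)*((3 - 1*(-1)) - 4))*(-14 + 44) = ((1/9 + 23)*((3 + 1) - 4))*30 = ((⅑ + 23)*(4 - 4))*30 = ((208/9)*0)*30 = 0*30 = 0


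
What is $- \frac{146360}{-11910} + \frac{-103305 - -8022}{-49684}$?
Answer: $\frac{840657077}{59173644} \approx 14.207$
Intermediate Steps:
$- \frac{146360}{-11910} + \frac{-103305 - -8022}{-49684} = \left(-146360\right) \left(- \frac{1}{11910}\right) + \left(-103305 + 8022\right) \left(- \frac{1}{49684}\right) = \frac{14636}{1191} - - \frac{95283}{49684} = \frac{14636}{1191} + \frac{95283}{49684} = \frac{840657077}{59173644}$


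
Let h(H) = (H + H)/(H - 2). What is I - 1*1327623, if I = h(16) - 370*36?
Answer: -9386585/7 ≈ -1.3409e+6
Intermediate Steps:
h(H) = 2*H/(-2 + H) (h(H) = (2*H)/(-2 + H) = 2*H/(-2 + H))
I = -93224/7 (I = 2*16/(-2 + 16) - 370*36 = 2*16/14 - 13320 = 2*16*(1/14) - 13320 = 16/7 - 13320 = -93224/7 ≈ -13318.)
I - 1*1327623 = -93224/7 - 1*1327623 = -93224/7 - 1327623 = -9386585/7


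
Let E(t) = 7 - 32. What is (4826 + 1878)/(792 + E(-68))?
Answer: 6704/767 ≈ 8.7405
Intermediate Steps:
E(t) = -25
(4826 + 1878)/(792 + E(-68)) = (4826 + 1878)/(792 - 25) = 6704/767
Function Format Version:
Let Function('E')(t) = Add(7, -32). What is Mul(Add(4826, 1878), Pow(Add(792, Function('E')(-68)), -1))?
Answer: Rational(6704, 767) ≈ 8.7405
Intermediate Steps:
Function('E')(t) = -25
Mul(Add(4826, 1878), Pow(Add(792, Function('E')(-68)), -1)) = Mul(Add(4826, 1878), Pow(Add(792, -25), -1)) = Mul(6704, Pow(767, -1)) = Mul(6704, Rational(1, 767)) = Rational(6704, 767)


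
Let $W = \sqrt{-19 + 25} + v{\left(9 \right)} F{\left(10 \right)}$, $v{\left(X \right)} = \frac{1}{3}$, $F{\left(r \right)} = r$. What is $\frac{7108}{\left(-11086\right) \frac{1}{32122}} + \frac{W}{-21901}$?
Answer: $- \frac{7500758871794}{364191729} - \frac{\sqrt{6}}{21901} \approx -20596.0$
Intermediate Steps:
$v{\left(X \right)} = \frac{1}{3}$
$W = \frac{10}{3} + \sqrt{6}$ ($W = \sqrt{-19 + 25} + \frac{1}{3} \cdot 10 = \sqrt{6} + \frac{10}{3} = \frac{10}{3} + \sqrt{6} \approx 5.7828$)
$\frac{7108}{\left(-11086\right) \frac{1}{32122}} + \frac{W}{-21901} = \frac{7108}{\left(-11086\right) \frac{1}{32122}} + \frac{\frac{10}{3} + \sqrt{6}}{-21901} = \frac{7108}{\left(-11086\right) \frac{1}{32122}} + \left(\frac{10}{3} + \sqrt{6}\right) \left(- \frac{1}{21901}\right) = \frac{7108}{- \frac{5543}{16061}} - \left(\frac{10}{65703} + \frac{\sqrt{6}}{21901}\right) = 7108 \left(- \frac{16061}{5543}\right) - \left(\frac{10}{65703} + \frac{\sqrt{6}}{21901}\right) = - \frac{114161588}{5543} - \left(\frac{10}{65703} + \frac{\sqrt{6}}{21901}\right) = - \frac{7500758871794}{364191729} - \frac{\sqrt{6}}{21901}$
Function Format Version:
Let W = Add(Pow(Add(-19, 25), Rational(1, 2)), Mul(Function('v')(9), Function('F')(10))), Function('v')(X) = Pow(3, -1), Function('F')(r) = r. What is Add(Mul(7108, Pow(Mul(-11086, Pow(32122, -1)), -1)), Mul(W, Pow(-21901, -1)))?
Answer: Add(Rational(-7500758871794, 364191729), Mul(Rational(-1, 21901), Pow(6, Rational(1, 2)))) ≈ -20596.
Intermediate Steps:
Function('v')(X) = Rational(1, 3)
W = Add(Rational(10, 3), Pow(6, Rational(1, 2))) (W = Add(Pow(Add(-19, 25), Rational(1, 2)), Mul(Rational(1, 3), 10)) = Add(Pow(6, Rational(1, 2)), Rational(10, 3)) = Add(Rational(10, 3), Pow(6, Rational(1, 2))) ≈ 5.7828)
Add(Mul(7108, Pow(Mul(-11086, Pow(32122, -1)), -1)), Mul(W, Pow(-21901, -1))) = Add(Mul(7108, Pow(Mul(-11086, Pow(32122, -1)), -1)), Mul(Add(Rational(10, 3), Pow(6, Rational(1, 2))), Pow(-21901, -1))) = Add(Mul(7108, Pow(Mul(-11086, Rational(1, 32122)), -1)), Mul(Add(Rational(10, 3), Pow(6, Rational(1, 2))), Rational(-1, 21901))) = Add(Mul(7108, Pow(Rational(-5543, 16061), -1)), Add(Rational(-10, 65703), Mul(Rational(-1, 21901), Pow(6, Rational(1, 2))))) = Add(Mul(7108, Rational(-16061, 5543)), Add(Rational(-10, 65703), Mul(Rational(-1, 21901), Pow(6, Rational(1, 2))))) = Add(Rational(-114161588, 5543), Add(Rational(-10, 65703), Mul(Rational(-1, 21901), Pow(6, Rational(1, 2))))) = Add(Rational(-7500758871794, 364191729), Mul(Rational(-1, 21901), Pow(6, Rational(1, 2))))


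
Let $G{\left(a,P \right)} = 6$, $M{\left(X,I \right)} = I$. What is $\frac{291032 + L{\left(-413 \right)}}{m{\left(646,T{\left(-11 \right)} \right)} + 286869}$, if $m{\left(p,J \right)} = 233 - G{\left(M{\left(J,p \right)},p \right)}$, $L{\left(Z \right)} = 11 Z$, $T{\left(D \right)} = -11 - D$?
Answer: $\frac{286489}{287096} \approx 0.99789$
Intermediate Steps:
$m{\left(p,J \right)} = 227$ ($m{\left(p,J \right)} = 233 - 6 = 227$)
$\frac{291032 + L{\left(-413 \right)}}{m{\left(646,T{\left(-11 \right)} \right)} + 286869} = \frac{291032 + 11 \left(-413\right)}{227 + 286869} = \frac{291032 - 4543}{287096} = 286489 \cdot \frac{1}{287096} = \frac{286489}{287096}$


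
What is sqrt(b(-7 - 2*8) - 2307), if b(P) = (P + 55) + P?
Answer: I*sqrt(2298) ≈ 47.937*I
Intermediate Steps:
b(P) = 55 + 2*P (b(P) = (55 + P) + P = 55 + 2*P)
sqrt(b(-7 - 2*8) - 2307) = sqrt((55 + 2*(-7 - 2*8)) - 2307) = sqrt((55 + 2*(-7 - 16)) - 2307) = sqrt((55 + 2*(-23)) - 2307) = sqrt((55 - 46) - 2307) = sqrt(9 - 2307) = sqrt(-2298) = I*sqrt(2298)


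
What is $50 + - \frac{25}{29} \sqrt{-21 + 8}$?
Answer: $50 - \frac{25 i \sqrt{13}}{29} \approx 50.0 - 3.1082 i$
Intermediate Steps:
$50 + - \frac{25}{29} \sqrt{-21 + 8} = 50 + \left(-25\right) \frac{1}{29} \sqrt{-13} = 50 - \frac{25 i \sqrt{13}}{29}$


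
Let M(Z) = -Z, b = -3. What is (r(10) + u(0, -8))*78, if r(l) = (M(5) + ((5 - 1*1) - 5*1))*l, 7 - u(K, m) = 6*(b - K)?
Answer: -2730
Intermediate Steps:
u(K, m) = 25 + 6*K (u(K, m) = 7 - 6*(-3 - K) = 7 - (-18 - 6*K) = 7 + (18 + 6*K) = 25 + 6*K)
r(l) = -6*l (r(l) = (-1*5 + ((5 - 1*1) - 5*1))*l = (-5 + ((5 - 1) - 5))*l = (-5 + (4 - 5))*l = (-5 - 1)*l = -6*l)
(r(10) + u(0, -8))*78 = (-6*10 + (25 + 6*0))*78 = (-60 + (25 + 0))*78 = (-60 + 25)*78 = -35*78 = -2730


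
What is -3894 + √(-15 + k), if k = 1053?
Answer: -3894 + √1038 ≈ -3861.8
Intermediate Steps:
-3894 + √(-15 + k) = -3894 + √(-15 + 1053) = -3894 + √1038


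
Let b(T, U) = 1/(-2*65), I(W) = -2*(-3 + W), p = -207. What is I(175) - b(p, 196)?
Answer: -44719/130 ≈ -343.99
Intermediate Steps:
I(W) = 6 - 2*W
b(T, U) = -1/130 (b(T, U) = 1/(-130) = -1/130)
I(175) - b(p, 196) = (6 - 2*175) - 1*(-1/130) = (6 - 350) + 1/130 = -344 + 1/130 = -44719/130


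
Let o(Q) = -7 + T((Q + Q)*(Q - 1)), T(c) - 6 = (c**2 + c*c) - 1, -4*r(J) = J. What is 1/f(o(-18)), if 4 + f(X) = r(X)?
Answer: -2/467863 ≈ -4.2748e-6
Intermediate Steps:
r(J) = -J/4
T(c) = 5 + 2*c**2 (T(c) = 6 + ((c**2 + c*c) - 1) = 6 + ((c**2 + c**2) - 1) = 6 + (2*c**2 - 1) = 6 + (-1 + 2*c**2) = 5 + 2*c**2)
o(Q) = -2 + 8*Q**2*(-1 + Q)**2 (o(Q) = -7 + (5 + 2*((Q + Q)*(Q - 1))**2) = -7 + (5 + 2*((2*Q)*(-1 + Q))**2) = -7 + (5 + 2*(2*Q*(-1 + Q))**2) = -7 + (5 + 2*(4*Q**2*(-1 + Q)**2)) = -7 + (5 + 8*Q**2*(-1 + Q)**2) = -2 + 8*Q**2*(-1 + Q)**2)
f(X) = -4 - X/4
1/f(o(-18)) = 1/(-4 - (-2 + 8*(-18)**2*(-1 - 18)**2)/4) = 1/(-4 - (-2 + 8*324*(-19)**2)/4) = 1/(-4 - (-2 + 8*324*361)/4) = 1/(-4 - (-2 + 935712)/4) = 1/(-4 - 1/4*935710) = 1/(-4 - 467855/2) = 1/(-467863/2) = -2/467863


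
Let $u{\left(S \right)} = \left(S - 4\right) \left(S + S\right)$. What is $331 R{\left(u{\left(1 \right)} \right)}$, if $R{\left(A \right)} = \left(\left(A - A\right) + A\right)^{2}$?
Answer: $11916$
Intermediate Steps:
$u{\left(S \right)} = 2 S \left(-4 + S\right)$ ($u{\left(S \right)} = \left(-4 + S\right) 2 S = 2 S \left(-4 + S\right)$)
$R{\left(A \right)} = A^{2}$ ($R{\left(A \right)} = \left(0 + A\right)^{2} = A^{2}$)
$331 R{\left(u{\left(1 \right)} \right)} = 331 \left(2 \cdot 1 \left(-4 + 1\right)\right)^{2} = 331 \left(2 \cdot 1 \left(-3\right)\right)^{2} = 331 \left(-6\right)^{2} = 331 \cdot 36 = 11916$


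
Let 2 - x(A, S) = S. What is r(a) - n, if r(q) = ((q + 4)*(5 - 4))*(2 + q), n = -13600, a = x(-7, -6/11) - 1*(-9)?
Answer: 1671079/121 ≈ 13811.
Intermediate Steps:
x(A, S) = 2 - S
a = 127/11 (a = (2 - (-6)/11) - 1*(-9) = (2 - (-6)/11) + 9 = (2 - 1*(-6/11)) + 9 = (2 + 6/11) + 9 = 28/11 + 9 = 127/11 ≈ 11.545)
r(q) = (2 + q)*(4 + q) (r(q) = ((4 + q)*1)*(2 + q) = (4 + q)*(2 + q) = (2 + q)*(4 + q))
r(a) - n = (8 + (127/11)² + 6*(127/11)) - 1*(-13600) = (8 + 16129/121 + 762/11) + 13600 = 25479/121 + 13600 = 1671079/121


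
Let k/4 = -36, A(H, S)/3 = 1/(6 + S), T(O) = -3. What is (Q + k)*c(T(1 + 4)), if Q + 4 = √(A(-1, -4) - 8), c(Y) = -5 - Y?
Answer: 296 - I*√26 ≈ 296.0 - 5.099*I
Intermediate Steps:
A(H, S) = 3/(6 + S)
k = -144 (k = 4*(-36) = -144)
Q = -4 + I*√26/2 (Q = -4 + √(3/(6 - 4) - 8) = -4 + √(3/2 - 8) = -4 + √(-13/2) = -4 + I*√26/2 ≈ -4.0 + 2.5495*I)
(Q + k)*c(T(1 + 4)) = ((-4 + I*√26/2) - 144)*(-5 - 1*(-3)) = (-148 + I*√26/2)*(-5 + 3) = (-148 + I*√26/2)*(-2) = 296 - I*√26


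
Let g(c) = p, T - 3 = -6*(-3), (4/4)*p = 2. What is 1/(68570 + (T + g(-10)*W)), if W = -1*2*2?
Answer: 1/68583 ≈ 1.4581e-5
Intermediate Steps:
p = 2
T = 21 (T = 3 - 6*(-3) = 3 + 18 = 21)
g(c) = 2
W = -4 (W = -2*2 = -4)
1/(68570 + (T + g(-10)*W)) = 1/(68570 + (21 + 2*(-4))) = 1/(68570 + (21 - 8)) = 1/(68570 + 13) = 1/68583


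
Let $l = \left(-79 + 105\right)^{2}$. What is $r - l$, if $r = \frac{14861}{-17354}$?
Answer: $- \frac{11746165}{17354} \approx -676.86$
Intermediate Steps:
$l = 676$ ($l = 26^{2} = 676$)
$r = - \frac{14861}{17354}$ ($r = 14861 \left(- \frac{1}{17354}\right) = - \frac{14861}{17354} \approx -0.85634$)
$r - l = - \frac{14861}{17354} - 676 = - \frac{11746165}{17354}$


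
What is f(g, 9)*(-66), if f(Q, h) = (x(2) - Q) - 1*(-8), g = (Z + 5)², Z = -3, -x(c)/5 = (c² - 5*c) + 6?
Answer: -264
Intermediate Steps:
x(c) = -30 - 5*c² + 25*c (x(c) = -5*((c² - 5*c) + 6) = -5*(6 + c² - 5*c) = -30 - 5*c² + 25*c)
g = 4 (g = (-3 + 5)² = 2² = 4)
f(Q, h) = 8 - Q (f(Q, h) = ((-30 - 5*2² + 25*2) - Q) - 1*(-8) = ((-30 - 5*4 + 50) - Q) + 8 = ((-30 - 20 + 50) - Q) + 8 = (0 - Q) + 8 = -Q + 8 = 8 - Q)
f(g, 9)*(-66) = (8 - 1*4)*(-66) = (8 - 4)*(-66) = 4*(-66) = -264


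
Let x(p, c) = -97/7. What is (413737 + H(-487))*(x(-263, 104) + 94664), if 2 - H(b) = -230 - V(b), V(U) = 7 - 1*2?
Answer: 274278887674/7 ≈ 3.9183e+10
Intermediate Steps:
V(U) = 5 (V(U) = 7 - 2 = 5)
x(p, c) = -97/7 (x(p, c) = -97*1/7 = -97/7)
H(b) = 237 (H(b) = 2 - (-230 - 1*5) = 2 - (-230 - 5) = 2 - 1*(-235) = 2 + 235 = 237)
(413737 + H(-487))*(x(-263, 104) + 94664) = (413737 + 237)*(-97/7 + 94664) = 413974*(662551/7) = 274278887674/7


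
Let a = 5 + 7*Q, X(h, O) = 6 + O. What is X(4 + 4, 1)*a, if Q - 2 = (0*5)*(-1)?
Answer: 133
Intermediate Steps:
Q = 2 (Q = 2 + (0*5)*(-1) = 2 + 0*(-1) = 2 + 0 = 2)
a = 19 (a = 5 + 7*2 = 5 + 14 = 19)
X(4 + 4, 1)*a = (6 + 1)*19 = 7*19 = 133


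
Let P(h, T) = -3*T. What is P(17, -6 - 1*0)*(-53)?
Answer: -954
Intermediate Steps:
P(17, -6 - 1*0)*(-53) = -3*(-6 - 1*0)*(-53) = -3*(-6 + 0)*(-53) = -3*(-6)*(-53) = 18*(-53) = -954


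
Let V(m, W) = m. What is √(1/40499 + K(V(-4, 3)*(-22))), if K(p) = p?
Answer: √144334912587/40499 ≈ 9.3808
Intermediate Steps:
√(1/40499 + K(V(-4, 3)*(-22))) = √(1/40499 - 4*(-22)) = √(1/40499 + 88) = √(3563913/40499) = √144334912587/40499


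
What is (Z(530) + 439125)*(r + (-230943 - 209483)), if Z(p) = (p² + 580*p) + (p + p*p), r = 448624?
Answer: 10729993290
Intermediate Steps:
Z(p) = 2*p² + 581*p (Z(p) = (p² + 580*p) + (p + p²) = 2*p² + 581*p)
(Z(530) + 439125)*(r + (-230943 - 209483)) = (530*(581 + 2*530) + 439125)*(448624 + (-230943 - 209483)) = (530*(581 + 1060) + 439125)*(448624 - 440426) = (530*1641 + 439125)*8198 = (869730 + 439125)*8198 = 1308855*8198 = 10729993290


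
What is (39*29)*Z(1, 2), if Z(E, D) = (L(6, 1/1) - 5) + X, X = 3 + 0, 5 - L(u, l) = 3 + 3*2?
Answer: -6786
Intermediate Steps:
L(u, l) = -4 (L(u, l) = 5 - (3 + 3*2) = 5 - (3 + 6) = 5 - 1*9 = 5 - 9 = -4)
X = 3
Z(E, D) = -6 (Z(E, D) = (-4 - 5) + 3 = -9 + 3 = -6)
(39*29)*Z(1, 2) = (39*29)*(-6) = 1131*(-6) = -6786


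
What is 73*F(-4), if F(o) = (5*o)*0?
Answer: 0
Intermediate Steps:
F(o) = 0
73*F(-4) = 73*0 = 0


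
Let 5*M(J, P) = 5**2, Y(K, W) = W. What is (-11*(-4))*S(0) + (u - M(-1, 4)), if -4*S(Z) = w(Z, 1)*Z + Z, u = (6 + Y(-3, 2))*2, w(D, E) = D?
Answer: 11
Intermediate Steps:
M(J, P) = 5 (M(J, P) = (1/5)*5**2 = (1/5)*25 = 5)
u = 16 (u = (6 + 2)*2 = 8*2 = 16)
S(Z) = -Z/4 - Z**2/4 (S(Z) = -(Z*Z + Z)/4 = -(Z**2 + Z)/4 = -(Z + Z**2)/4 = -Z/4 - Z**2/4)
(-11*(-4))*S(0) + (u - M(-1, 4)) = (-11*(-4))*(-1/4*0*(1 + 0)) + (16 - 1*5) = 44*(-1/4*0*1) + (16 - 5) = 44*0 + 11 = 0 + 11 = 11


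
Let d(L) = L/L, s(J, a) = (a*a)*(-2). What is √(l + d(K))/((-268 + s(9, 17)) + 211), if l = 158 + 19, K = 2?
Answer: -√178/635 ≈ -0.021010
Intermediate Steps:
s(J, a) = -2*a² (s(J, a) = a²*(-2) = -2*a²)
l = 177
d(L) = 1
√(l + d(K))/((-268 + s(9, 17)) + 211) = √(177 + 1)/((-268 - 2*17²) + 211) = √178/((-268 - 2*289) + 211) = √178/((-268 - 578) + 211) = √178/(-846 + 211) = √178/(-635) = √178*(-1/635) = -√178/635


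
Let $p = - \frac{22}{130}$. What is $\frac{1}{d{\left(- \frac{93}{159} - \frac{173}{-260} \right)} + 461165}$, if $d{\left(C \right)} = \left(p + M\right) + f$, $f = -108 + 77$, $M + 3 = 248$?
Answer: $\frac{65}{29989624} \approx 2.1674 \cdot 10^{-6}$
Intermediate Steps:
$M = 245$ ($M = -3 + 248 = 245$)
$p = - \frac{11}{65}$ ($p = \left(-22\right) \frac{1}{130} = - \frac{11}{65} \approx -0.16923$)
$f = -31$
$d{\left(C \right)} = \frac{13899}{65}$ ($d{\left(C \right)} = \left(- \frac{11}{65} + 245\right) - 31 = \frac{15914}{65} - 31 = \frac{13899}{65}$)
$\frac{1}{d{\left(- \frac{93}{159} - \frac{173}{-260} \right)} + 461165} = \frac{1}{\frac{13899}{65} + 461165} = \frac{1}{\frac{29989624}{65}} = \frac{65}{29989624}$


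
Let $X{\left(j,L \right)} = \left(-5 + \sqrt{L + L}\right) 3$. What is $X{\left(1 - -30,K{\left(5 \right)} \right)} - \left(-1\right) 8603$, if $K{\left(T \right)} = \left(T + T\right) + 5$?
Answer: $8588 + 3 \sqrt{30} \approx 8604.4$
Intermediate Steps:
$K{\left(T \right)} = 5 + 2 T$ ($K{\left(T \right)} = 2 T + 5 = 5 + 2 T$)
$X{\left(j,L \right)} = -15 + 3 \sqrt{2} \sqrt{L}$ ($X{\left(j,L \right)} = \left(-5 + \sqrt{2 L}\right) 3 = \left(-5 + \sqrt{2} \sqrt{L}\right) 3 = -15 + 3 \sqrt{2} \sqrt{L}$)
$X{\left(1 - -30,K{\left(5 \right)} \right)} - \left(-1\right) 8603 = \left(-15 + 3 \sqrt{2} \sqrt{5 + 2 \cdot 5}\right) - \left(-1\right) 8603 = \left(-15 + 3 \sqrt{2} \sqrt{5 + 10}\right) - -8603 = \left(-15 + 3 \sqrt{2} \sqrt{15}\right) + 8603 = \left(-15 + 3 \sqrt{30}\right) + 8603 = 8588 + 3 \sqrt{30}$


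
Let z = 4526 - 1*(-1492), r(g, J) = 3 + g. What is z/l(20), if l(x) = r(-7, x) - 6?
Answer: -3009/5 ≈ -601.80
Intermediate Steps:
l(x) = -10 (l(x) = (3 - 7) - 6 = -4 - 6 = -10)
z = 6018 (z = 4526 + 1492 = 6018)
z/l(20) = 6018/(-10) = 6018*(-⅒) = -3009/5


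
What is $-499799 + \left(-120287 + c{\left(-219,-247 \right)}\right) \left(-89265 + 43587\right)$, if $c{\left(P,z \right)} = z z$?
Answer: $2707200685$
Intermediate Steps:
$c{\left(P,z \right)} = z^{2}$
$-499799 + \left(-120287 + c{\left(-219,-247 \right)}\right) \left(-89265 + 43587\right) = -499799 + \left(-120287 + \left(-247\right)^{2}\right) \left(-89265 + 43587\right) = -499799 + \left(-120287 + 61009\right) \left(-45678\right) = -499799 - -2707700484 = -499799 + 2707700484 = 2707200685$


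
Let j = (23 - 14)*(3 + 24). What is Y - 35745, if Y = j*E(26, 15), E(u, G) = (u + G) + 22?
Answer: -20436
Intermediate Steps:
E(u, G) = 22 + G + u (E(u, G) = (G + u) + 22 = 22 + G + u)
j = 243 (j = 9*27 = 243)
Y = 15309 (Y = 243*(22 + 15 + 26) = 243*63 = 15309)
Y - 35745 = 15309 - 35745 = -20436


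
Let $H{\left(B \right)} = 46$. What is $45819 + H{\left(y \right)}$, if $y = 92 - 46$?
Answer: $45865$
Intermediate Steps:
$y = 46$ ($y = 92 - 46 = 46$)
$45819 + H{\left(y \right)} = 45819 + 46 = 45865$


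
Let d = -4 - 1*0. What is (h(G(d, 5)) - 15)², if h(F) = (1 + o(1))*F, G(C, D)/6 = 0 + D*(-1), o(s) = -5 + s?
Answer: 5625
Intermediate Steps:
d = -4 (d = -4 + 0 = -4)
G(C, D) = -6*D (G(C, D) = 6*(0 + D*(-1)) = 6*(0 - D) = 6*(-D) = -6*D)
h(F) = -3*F (h(F) = (1 + (-5 + 1))*F = (1 - 4)*F = -3*F)
(h(G(d, 5)) - 15)² = (-(-18)*5 - 15)² = (-3*(-30) - 15)² = (90 - 15)² = 75² = 5625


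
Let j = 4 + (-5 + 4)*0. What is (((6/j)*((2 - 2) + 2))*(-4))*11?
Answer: -132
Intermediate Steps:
j = 4 (j = 4 - 1*0 = 4 + 0 = 4)
(((6/j)*((2 - 2) + 2))*(-4))*11 = (((6/4)*((2 - 2) + 2))*(-4))*11 = (((6*(¼))*(0 + 2))*(-4))*11 = (((3/2)*2)*(-4))*11 = (3*(-4))*11 = -12*11 = -132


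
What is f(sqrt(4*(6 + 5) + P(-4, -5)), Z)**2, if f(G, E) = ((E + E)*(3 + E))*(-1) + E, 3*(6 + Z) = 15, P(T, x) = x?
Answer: 9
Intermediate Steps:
Z = -1 (Z = -6 + (1/3)*15 = -6 + 5 = -1)
f(G, E) = E - 2*E*(3 + E) (f(G, E) = ((2*E)*(3 + E))*(-1) + E = (2*E*(3 + E))*(-1) + E = -2*E*(3 + E) + E = E - 2*E*(3 + E))
f(sqrt(4*(6 + 5) + P(-4, -5)), Z)**2 = (-1*(-1)*(5 + 2*(-1)))**2 = (-1*(-1)*(5 - 2))**2 = (-1*(-1)*3)**2 = 3**2 = 9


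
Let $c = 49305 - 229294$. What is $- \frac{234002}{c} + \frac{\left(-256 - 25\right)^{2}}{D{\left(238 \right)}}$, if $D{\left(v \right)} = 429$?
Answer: $\frac{14312498287}{77215281} \approx 185.36$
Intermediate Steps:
$c = -179989$
$- \frac{234002}{c} + \frac{\left(-256 - 25\right)^{2}}{D{\left(238 \right)}} = - \frac{234002}{-179989} + \frac{\left(-256 - 25\right)^{2}}{429} = \left(-234002\right) \left(- \frac{1}{179989}\right) + \left(-281\right)^{2} \cdot \frac{1}{429} = \frac{234002}{179989} + 78961 \cdot \frac{1}{429} = \frac{234002}{179989} + \frac{78961}{429} = \frac{14312498287}{77215281}$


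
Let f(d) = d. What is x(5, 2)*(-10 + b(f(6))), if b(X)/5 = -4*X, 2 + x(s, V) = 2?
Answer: 0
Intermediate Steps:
x(s, V) = 0 (x(s, V) = -2 + 2 = 0)
b(X) = -20*X (b(X) = 5*(-4*X) = -20*X)
x(5, 2)*(-10 + b(f(6))) = 0*(-10 - 20*6) = 0*(-10 - 120) = 0*(-130) = 0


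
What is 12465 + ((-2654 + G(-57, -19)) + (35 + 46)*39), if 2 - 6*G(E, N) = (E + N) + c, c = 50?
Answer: 38924/3 ≈ 12975.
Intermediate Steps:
G(E, N) = -8 - E/6 - N/6 (G(E, N) = ⅓ - ((E + N) + 50)/6 = ⅓ - (50 + E + N)/6 = ⅓ + (-25/3 - E/6 - N/6) = -8 - E/6 - N/6)
12465 + ((-2654 + G(-57, -19)) + (35 + 46)*39) = 12465 + ((-2654 + (-8 - ⅙*(-57) - ⅙*(-19))) + (35 + 46)*39) = 12465 + ((-2654 + (-8 + 19/2 + 19/6)) + 81*39) = 12465 + ((-2654 + 14/3) + 3159) = 12465 + (-7948/3 + 3159) = 12465 + 1529/3 = 38924/3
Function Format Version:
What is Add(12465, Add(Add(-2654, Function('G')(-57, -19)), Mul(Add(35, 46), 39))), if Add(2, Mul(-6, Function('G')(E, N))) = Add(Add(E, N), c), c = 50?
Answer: Rational(38924, 3) ≈ 12975.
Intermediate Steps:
Function('G')(E, N) = Add(-8, Mul(Rational(-1, 6), E), Mul(Rational(-1, 6), N)) (Function('G')(E, N) = Add(Rational(1, 3), Mul(Rational(-1, 6), Add(Add(E, N), 50))) = Add(Rational(1, 3), Mul(Rational(-1, 6), Add(50, E, N))) = Add(Rational(1, 3), Add(Rational(-25, 3), Mul(Rational(-1, 6), E), Mul(Rational(-1, 6), N))) = Add(-8, Mul(Rational(-1, 6), E), Mul(Rational(-1, 6), N)))
Add(12465, Add(Add(-2654, Function('G')(-57, -19)), Mul(Add(35, 46), 39))) = Add(12465, Add(Add(-2654, Add(-8, Mul(Rational(-1, 6), -57), Mul(Rational(-1, 6), -19))), Mul(Add(35, 46), 39))) = Add(12465, Add(Add(-2654, Add(-8, Rational(19, 2), Rational(19, 6))), Mul(81, 39))) = Add(12465, Add(Add(-2654, Rational(14, 3)), 3159)) = Add(12465, Add(Rational(-7948, 3), 3159)) = Add(12465, Rational(1529, 3)) = Rational(38924, 3)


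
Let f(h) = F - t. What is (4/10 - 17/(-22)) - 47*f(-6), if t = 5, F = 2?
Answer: 15639/110 ≈ 142.17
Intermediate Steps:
f(h) = -3 (f(h) = 2 - 1*5 = 2 - 5 = -3)
(4/10 - 17/(-22)) - 47*f(-6) = (4/10 - 17/(-22)) - 47*(-3) = (4*(⅒) - 17*(-1/22)) + 141 = (⅖ + 17/22) + 141 = 129/110 + 141 = 15639/110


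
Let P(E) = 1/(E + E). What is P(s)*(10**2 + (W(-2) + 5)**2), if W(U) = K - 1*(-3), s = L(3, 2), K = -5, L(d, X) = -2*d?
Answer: -109/12 ≈ -9.0833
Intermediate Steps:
s = -6 (s = -2*3 = -6)
P(E) = 1/(2*E)
W(U) = -2 (W(U) = -5 - 1*(-3) = -5 + 3 = -2)
P(s)*(10**2 + (W(-2) + 5)**2) = ((1/2)/(-6))*(10**2 + (-2 + 5)**2) = ((1/2)*(-1/6))*(100 + 3**2) = -(100 + 9)/12 = -1/12*109 = -109/12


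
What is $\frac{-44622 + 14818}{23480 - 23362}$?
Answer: $- \frac{14902}{59} \approx -252.58$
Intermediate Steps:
$\frac{-44622 + 14818}{23480 - 23362} = - \frac{29804}{118} = \left(-29804\right) \frac{1}{118} = - \frac{14902}{59}$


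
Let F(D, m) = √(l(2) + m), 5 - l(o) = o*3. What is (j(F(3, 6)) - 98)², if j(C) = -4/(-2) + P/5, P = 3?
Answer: 227529/25 ≈ 9101.2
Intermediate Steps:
l(o) = 5 - 3*o (l(o) = 5 - o*3 = 5 - 3*o)
F(D, m) = √(-1 + m) (F(D, m) = √((5 - 3*2) + m) = √((5 - 6) + m) = √(-1 + m))
j(C) = 13/5 (j(C) = -4/(-2) + 3/5 = -4*(-½) + 3*(⅕) = 2 + ⅗ = 13/5)
(j(F(3, 6)) - 98)² = (13/5 - 98)² = (-477/5)² = 227529/25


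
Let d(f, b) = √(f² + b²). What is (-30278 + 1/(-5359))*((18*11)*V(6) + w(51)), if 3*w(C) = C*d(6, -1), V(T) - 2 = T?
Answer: -257019527952/5359 - 2758416651*√37/5359 ≈ -5.1091e+7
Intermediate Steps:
V(T) = 2 + T
d(f, b) = √(b² + f²)
w(C) = C*√37/3 (w(C) = (C*√((-1)² + 6²))/3 = (C*√(1 + 36))/3 = (C*√37)/3 = C*√37/3)
(-30278 + 1/(-5359))*((18*11)*V(6) + w(51)) = (-30278 + 1/(-5359))*((18*11)*(2 + 6) + (⅓)*51*√37) = (-30278 - 1/5359)*(198*8 + 17*√37) = -162259803*(1584 + 17*√37)/5359 = -257019527952/5359 - 2758416651*√37/5359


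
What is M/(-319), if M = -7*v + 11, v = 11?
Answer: 6/29 ≈ 0.20690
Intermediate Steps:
M = -66 (M = -7*11 + 11 = -77 + 11 = -66)
M/(-319) = -66/(-319) = -66*(-1/319) = 6/29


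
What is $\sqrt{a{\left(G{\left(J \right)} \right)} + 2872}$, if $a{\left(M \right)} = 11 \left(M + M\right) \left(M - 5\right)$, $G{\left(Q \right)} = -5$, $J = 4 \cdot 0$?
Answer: $2 \sqrt{993} \approx 63.024$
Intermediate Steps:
$J = 0$
$a{\left(M \right)} = 22 M \left(-5 + M\right)$ ($a{\left(M \right)} = 11 \cdot 2 M \left(-5 + M\right) = 22 M \left(-5 + M\right)$)
$\sqrt{a{\left(G{\left(J \right)} \right)} + 2872} = \sqrt{22 \left(-5\right) \left(-5 - 5\right) + 2872} = \sqrt{22 \left(-5\right) \left(-10\right) + 2872} = \sqrt{1100 + 2872} = \sqrt{3972} = 2 \sqrt{993}$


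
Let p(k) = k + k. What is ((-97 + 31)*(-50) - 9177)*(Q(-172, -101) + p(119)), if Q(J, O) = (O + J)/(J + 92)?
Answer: -113502501/80 ≈ -1.4188e+6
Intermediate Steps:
Q(J, O) = (J + O)/(92 + J)
p(k) = 2*k
((-97 + 31)*(-50) - 9177)*(Q(-172, -101) + p(119)) = ((-97 + 31)*(-50) - 9177)*((-172 - 101)/(92 - 172) + 2*119) = (-66*(-50) - 9177)*(-273/(-80) + 238) = (3300 - 9177)*(-1/80*(-273) + 238) = -5877*(273/80 + 238) = -5877*19313/80 = -113502501/80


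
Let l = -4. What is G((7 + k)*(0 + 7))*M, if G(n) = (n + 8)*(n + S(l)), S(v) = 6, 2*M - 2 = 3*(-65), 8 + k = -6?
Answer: -340259/2 ≈ -1.7013e+5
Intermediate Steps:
k = -14 (k = -8 - 6 = -14)
M = -193/2 (M = 1 + (3*(-65))/2 = 1 + (1/2)*(-195) = 1 - 195/2 = -193/2 ≈ -96.500)
G(n) = (6 + n)*(8 + n) (G(n) = (n + 8)*(n + 6) = (8 + n)*(6 + n) = (6 + n)*(8 + n))
G((7 + k)*(0 + 7))*M = (48 + ((7 - 14)*(0 + 7))**2 + 14*((7 - 14)*(0 + 7)))*(-193/2) = (48 + (-7*7)**2 + 14*(-7*7))*(-193/2) = (48 + (-49)**2 + 14*(-49))*(-193/2) = (48 + 2401 - 686)*(-193/2) = 1763*(-193/2) = -340259/2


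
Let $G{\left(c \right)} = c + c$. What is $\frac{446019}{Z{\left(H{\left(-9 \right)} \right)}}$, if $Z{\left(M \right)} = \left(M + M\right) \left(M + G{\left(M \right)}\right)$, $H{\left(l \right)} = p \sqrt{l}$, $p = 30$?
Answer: $- \frac{148673}{16200} \approx -9.1773$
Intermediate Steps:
$H{\left(l \right)} = 30 \sqrt{l}$
$G{\left(c \right)} = 2 c$
$Z{\left(M \right)} = 6 M^{2}$ ($Z{\left(M \right)} = \left(M + M\right) \left(M + 2 M\right) = 2 M 3 M = 6 M^{2}$)
$\frac{446019}{Z{\left(H{\left(-9 \right)} \right)}} = \frac{446019}{6 \left(30 \sqrt{-9}\right)^{2}} = \frac{446019}{6 \left(30 \cdot 3 i\right)^{2}} = \frac{446019}{6 \left(90 i\right)^{2}} = \frac{446019}{6 \left(-8100\right)} = \frac{446019}{-48600} = 446019 \left(- \frac{1}{48600}\right) = - \frac{148673}{16200}$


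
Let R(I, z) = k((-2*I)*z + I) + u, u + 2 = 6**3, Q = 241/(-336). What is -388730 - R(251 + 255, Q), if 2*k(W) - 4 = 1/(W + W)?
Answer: -40246965263/103477 ≈ -3.8895e+5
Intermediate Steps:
k(W) = 2 + 1/(4*W) (k(W) = 2 + 1/(2*(W + W)) = 2 + 1/(2*((2*W))) = 2 + (1/(2*W))/2 = 2 + 1/(4*W))
Q = -241/336 (Q = 241*(-1/336) = -241/336 ≈ -0.71726)
u = 214 (u = -2 + 6**3 = -2 + 216 = 214)
R(I, z) = 216 + 1/(4*(I - 2*I*z)) (R(I, z) = (2 + 1/(4*((-2*I)*z + I))) + 214 = (2 + 1/(4*(-2*I*z + I))) + 214 = (2 + 1/(4*(I - 2*I*z))) + 214 = 216 + 1/(4*(I - 2*I*z)))
-388730 - R(251 + 255, Q) = -388730 - (-1 + 864*(251 + 255)*(-1 + 2*(-241/336)))/(4*(251 + 255)*(-1 + 2*(-241/336))) = -388730 - (-1 + 864*506*(-1 - 241/168))/(4*506*(-1 - 241/168)) = -388730 - (-1 + 864*506*(-409/168))/(4*506*(-409/168)) = -388730 - (-168)*(-1 - 7450344/7)/(4*506*409) = -388730 - (-168)*(-7450351)/(4*506*409*7) = -388730 - 1*22351053/103477 = -388730 - 22351053/103477 = -40246965263/103477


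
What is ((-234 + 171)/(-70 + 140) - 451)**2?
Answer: 20421361/100 ≈ 2.0421e+5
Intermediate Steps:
((-234 + 171)/(-70 + 140) - 451)**2 = (-63/70 - 451)**2 = (-63*1/70 - 451)**2 = (-9/10 - 451)**2 = (-4519/10)**2 = 20421361/100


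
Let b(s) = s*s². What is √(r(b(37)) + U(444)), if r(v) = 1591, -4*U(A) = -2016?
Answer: √2095 ≈ 45.771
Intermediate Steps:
b(s) = s³
U(A) = 504 (U(A) = -¼*(-2016) = 504)
√(r(b(37)) + U(444)) = √(1591 + 504) = √2095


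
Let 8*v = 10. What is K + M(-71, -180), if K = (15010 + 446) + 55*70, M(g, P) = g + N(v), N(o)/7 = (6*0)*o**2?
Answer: 19235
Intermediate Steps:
v = 5/4 (v = (1/8)*10 = 5/4 ≈ 1.2500)
N(o) = 0 (N(o) = 7*((6*0)*o**2) = 7*(0*o**2) = 7*0 = 0)
M(g, P) = g (M(g, P) = g + 0 = g)
K = 19306 (K = 15456 + 3850 = 19306)
K + M(-71, -180) = 19306 - 71 = 19235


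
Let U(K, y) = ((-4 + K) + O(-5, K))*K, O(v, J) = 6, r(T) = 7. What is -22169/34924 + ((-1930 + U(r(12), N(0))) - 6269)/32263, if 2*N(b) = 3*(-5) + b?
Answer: -999380111/1126753012 ≈ -0.88696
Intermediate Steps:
N(b) = -15/2 + b/2 (N(b) = (3*(-5) + b)/2 = (-15 + b)/2 = -15/2 + b/2)
U(K, y) = K*(2 + K) (U(K, y) = ((-4 + K) + 6)*K = (2 + K)*K = K*(2 + K))
-22169/34924 + ((-1930 + U(r(12), N(0))) - 6269)/32263 = -22169/34924 + ((-1930 + 7*(2 + 7)) - 6269)/32263 = -22169*1/34924 + ((-1930 + 7*9) - 6269)*(1/32263) = -22169/34924 + ((-1930 + 63) - 6269)*(1/32263) = -22169/34924 + (-1867 - 6269)*(1/32263) = -22169/34924 - 8136*1/32263 = -22169/34924 - 8136/32263 = -999380111/1126753012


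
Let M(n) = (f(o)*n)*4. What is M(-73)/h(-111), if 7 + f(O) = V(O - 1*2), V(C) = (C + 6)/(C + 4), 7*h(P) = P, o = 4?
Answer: -34748/333 ≈ -104.35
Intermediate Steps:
h(P) = P/7
V(C) = (6 + C)/(4 + C)
f(O) = -7 + (4 + O)/(2 + O) (f(O) = -7 + (6 + (O - 1*2))/(4 + (O - 1*2)) = -7 + (6 + (O - 2))/(4 + (O - 2)) = -7 + (6 + (-2 + O))/(4 + (-2 + O)) = -7 + (4 + O)/(2 + O))
M(n) = -68*n/3 (M(n) = ((2*(-5 - 3*4)/(2 + 4))*n)*4 = ((2*(-5 - 12)/6)*n)*4 = ((2*(1/6)*(-17))*n)*4 = -17*n/3*4 = -68*n/3)
M(-73)/h(-111) = (-68/3*(-73))/(((1/7)*(-111))) = 4964/(3*(-111/7)) = (4964/3)*(-7/111) = -34748/333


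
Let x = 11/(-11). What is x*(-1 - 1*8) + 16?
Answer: 25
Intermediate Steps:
x = -1 (x = 11*(-1/11) = -1)
x*(-1 - 1*8) + 16 = -(-1 - 1*8) + 16 = -(-1 - 8) + 16 = -1*(-9) + 16 = 9 + 16 = 25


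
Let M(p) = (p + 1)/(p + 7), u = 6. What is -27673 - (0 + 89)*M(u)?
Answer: -360372/13 ≈ -27721.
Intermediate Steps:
M(p) = (1 + p)/(7 + p)
-27673 - (0 + 89)*M(u) = -27673 - (0 + 89)*(1 + 6)/(7 + 6) = -27673 - 89*7/13 = -27673 - 1*623/13 = -27673 - 623/13 = -360372/13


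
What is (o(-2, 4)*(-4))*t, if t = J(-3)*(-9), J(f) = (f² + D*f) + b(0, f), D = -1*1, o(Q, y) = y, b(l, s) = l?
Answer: 1728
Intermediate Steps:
D = -1
J(f) = f² - f (J(f) = (f² - f) + 0 = f² - f)
t = -108 (t = -3*(-1 - 3)*(-9) = -3*(-4)*(-9) = 12*(-9) = -108)
(o(-2, 4)*(-4))*t = (4*(-4))*(-108) = -16*(-108) = 1728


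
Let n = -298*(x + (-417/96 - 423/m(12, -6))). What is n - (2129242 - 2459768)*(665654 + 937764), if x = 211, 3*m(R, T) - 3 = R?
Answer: 42397704119619/80 ≈ 5.2997e+11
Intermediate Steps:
m(R, T) = 1 + R/3
n = -2909821/80 (n = -298*(211 + (-417/96 - 423/(1 + (⅓)*12))) = -298*(211 + (-417*1/96 - 423/(1 + 4))) = -298*(211 + (-139/32 - 423/5)) = -298*(211 - 14231/160) = -298*19529/160 = -2909821/80 ≈ -36373.)
n - (2129242 - 2459768)*(665654 + 937764) = -2909821/80 - (2129242 - 2459768)*(665654 + 937764) = -2909821/80 - (-330526)*1603418 = -2909821/80 - 1*(-529971337868) = -2909821/80 + 529971337868 = 42397704119619/80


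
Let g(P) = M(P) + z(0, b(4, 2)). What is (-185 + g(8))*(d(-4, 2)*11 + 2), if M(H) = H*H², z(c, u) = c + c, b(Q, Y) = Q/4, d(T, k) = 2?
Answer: 7848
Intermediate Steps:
b(Q, Y) = Q/4 (b(Q, Y) = Q*(¼) = Q/4)
z(c, u) = 2*c
M(H) = H³
g(P) = P³ (g(P) = P³ + 2*0 = P³ + 0 = P³)
(-185 + g(8))*(d(-4, 2)*11 + 2) = (-185 + 8³)*(2*11 + 2) = (-185 + 512)*(22 + 2) = 327*24 = 7848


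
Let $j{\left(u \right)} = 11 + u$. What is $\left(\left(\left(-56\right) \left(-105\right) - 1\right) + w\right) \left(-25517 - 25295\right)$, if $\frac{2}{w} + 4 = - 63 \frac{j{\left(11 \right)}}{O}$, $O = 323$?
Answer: $- \frac{399974686296}{1339} \approx -2.9871 \cdot 10^{8}$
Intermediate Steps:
$w = - \frac{323}{1339}$ ($w = \frac{2}{-4 - 63 \frac{11 + 11}{323}} = \frac{2}{-4 - 63 \cdot 22 \cdot \frac{1}{323}} = \frac{2}{-4 - \frac{1386}{323}} = \frac{2}{- \frac{2678}{323}} = 2 \left(- \frac{323}{2678}\right) = - \frac{323}{1339} \approx -0.24122$)
$\left(\left(\left(-56\right) \left(-105\right) - 1\right) + w\right) \left(-25517 - 25295\right) = \left(\left(\left(-56\right) \left(-105\right) - 1\right) - \frac{323}{1339}\right) \left(-25517 - 25295\right) = \left(\left(5880 - 1\right) - \frac{323}{1339}\right) \left(-50812\right) = \left(5879 - \frac{323}{1339}\right) \left(-50812\right) = \frac{7871658}{1339} \left(-50812\right) = - \frac{399974686296}{1339}$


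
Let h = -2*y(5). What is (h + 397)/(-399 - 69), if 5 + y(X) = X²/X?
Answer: -397/468 ≈ -0.84829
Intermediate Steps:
y(X) = -5 + X (y(X) = -5 + X²/X = -5 + X)
h = 0 (h = -2*(-5 + 5) = -2*0 = 0)
(h + 397)/(-399 - 69) = (0 + 397)/(-399 - 69) = 397/(-468) = 397*(-1/468) = -397/468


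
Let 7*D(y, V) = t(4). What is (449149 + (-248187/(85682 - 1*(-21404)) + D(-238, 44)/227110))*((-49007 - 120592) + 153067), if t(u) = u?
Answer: -45146340760140946546/6080075365 ≈ -7.4253e+9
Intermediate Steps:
D(y, V) = 4/7 (D(y, V) = (1/7)*4 = 4/7)
(449149 + (-248187/(85682 - 1*(-21404)) + D(-238, 44)/227110))*((-49007 - 120592) + 153067) = (449149 + (-248187/(85682 - 1*(-21404)) + (4/7)/227110))*((-49007 - 120592) + 153067) = (449149 + (-248187/(85682 + 21404) + (4/7)*(1/227110)))*(-169599 + 153067) = (449149 + (-248187/107086 + 2/794885))*(-16532) = (449149 - 28182844189/12160150730)*(-16532) = (5461691357384581/12160150730)*(-16532) = -45146340760140946546/6080075365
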